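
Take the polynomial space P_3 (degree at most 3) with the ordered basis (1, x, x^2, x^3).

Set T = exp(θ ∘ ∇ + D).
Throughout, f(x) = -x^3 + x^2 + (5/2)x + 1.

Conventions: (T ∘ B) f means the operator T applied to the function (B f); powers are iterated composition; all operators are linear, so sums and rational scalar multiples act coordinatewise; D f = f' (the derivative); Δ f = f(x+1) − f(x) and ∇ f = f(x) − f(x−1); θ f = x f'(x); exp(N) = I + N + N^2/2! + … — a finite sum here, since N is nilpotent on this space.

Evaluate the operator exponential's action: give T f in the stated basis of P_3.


the result is g(x) = -x^3 - 8x^2 - (17/2)x + 1

order-1 term: -9x^2 + 7x + 5/2
order-2 term: -18x + 7/2
order-3 term: -6
the series for exp(θ ∘ ∇ + D) f terminates at order 3
exp(θ ∘ ∇ + D) f = -x^3 - 8x^2 - (17/2)x + 1


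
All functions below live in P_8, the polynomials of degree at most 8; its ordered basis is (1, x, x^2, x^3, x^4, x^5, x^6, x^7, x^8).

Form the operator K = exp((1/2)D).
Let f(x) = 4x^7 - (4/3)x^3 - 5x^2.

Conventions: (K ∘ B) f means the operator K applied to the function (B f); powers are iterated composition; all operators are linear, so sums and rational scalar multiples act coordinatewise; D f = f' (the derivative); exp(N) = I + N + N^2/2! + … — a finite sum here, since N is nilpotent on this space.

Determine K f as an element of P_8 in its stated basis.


order-1 term: 14x^6 - 2x^2 - 5x
order-2 term: 21x^5 - x - 5/4
order-3 term: (35/2)x^4 - 1/6
order-4 term: (35/4)x^3
order-5 term: (21/8)x^2
order-6 term: (7/16)x
order-7 term: 1/32
the series for exp((1/2)D) f terminates at order 7
exp((1/2)D) f = 4x^7 + 14x^6 + 21x^5 + (35/2)x^4 + (89/12)x^3 - (35/8)x^2 - (89/16)x - 133/96

the result is g(x) = 4x^7 + 14x^6 + 21x^5 + (35/2)x^4 + (89/12)x^3 - (35/8)x^2 - (89/16)x - 133/96


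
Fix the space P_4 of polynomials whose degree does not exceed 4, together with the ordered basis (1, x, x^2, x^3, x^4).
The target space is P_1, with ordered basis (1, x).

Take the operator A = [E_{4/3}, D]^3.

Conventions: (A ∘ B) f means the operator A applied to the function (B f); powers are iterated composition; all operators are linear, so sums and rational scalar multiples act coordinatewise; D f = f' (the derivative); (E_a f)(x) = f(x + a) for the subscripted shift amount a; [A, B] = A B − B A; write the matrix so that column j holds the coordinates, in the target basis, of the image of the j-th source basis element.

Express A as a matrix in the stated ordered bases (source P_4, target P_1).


image of 1: 0
image of x: 0
image of x^2: 0
image of x^3: 0
image of x^4: 0
each image's coordinates form column j of the matrix

the matrix is [[0, 0, 0, 0, 0]; [0, 0, 0, 0, 0]] (rows listed top to bottom)


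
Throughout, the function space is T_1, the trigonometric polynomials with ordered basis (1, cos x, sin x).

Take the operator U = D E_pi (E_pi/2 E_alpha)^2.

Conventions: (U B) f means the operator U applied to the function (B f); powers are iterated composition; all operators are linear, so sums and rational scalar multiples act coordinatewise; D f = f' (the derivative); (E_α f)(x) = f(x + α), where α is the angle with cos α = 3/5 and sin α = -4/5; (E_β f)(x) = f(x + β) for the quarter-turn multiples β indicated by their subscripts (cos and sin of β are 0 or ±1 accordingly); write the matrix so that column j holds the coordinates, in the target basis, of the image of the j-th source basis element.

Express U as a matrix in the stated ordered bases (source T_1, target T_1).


the matrix is [[0, 0, 0]; [0, 24/25, -7/25]; [0, 7/25, 24/25]] (rows listed top to bottom)

image of 1: 0
image of cos x: (24/25)cos x + (7/25)sin x
image of sin x: -(7/25)cos x + (24/25)sin x
each image's coordinates form column j of the matrix


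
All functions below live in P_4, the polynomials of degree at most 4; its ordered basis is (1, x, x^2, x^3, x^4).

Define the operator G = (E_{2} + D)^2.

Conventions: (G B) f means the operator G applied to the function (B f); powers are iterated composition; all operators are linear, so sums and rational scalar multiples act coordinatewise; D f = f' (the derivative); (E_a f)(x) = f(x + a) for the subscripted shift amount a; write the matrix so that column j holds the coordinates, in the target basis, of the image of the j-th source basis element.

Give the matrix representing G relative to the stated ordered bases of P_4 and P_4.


the matrix is [[1, 6, 26, 88, 320]; [0, 1, 12, 78, 352]; [0, 0, 1, 18, 156]; [0, 0, 0, 1, 24]; [0, 0, 0, 0, 1]] (rows listed top to bottom)

image of 1: 1
image of x: x + 6
image of x^2: x^2 + 12x + 26
image of x^3: x^3 + 18x^2 + 78x + 88
image of x^4: x^4 + 24x^3 + 156x^2 + 352x + 320
each image's coordinates form column j of the matrix


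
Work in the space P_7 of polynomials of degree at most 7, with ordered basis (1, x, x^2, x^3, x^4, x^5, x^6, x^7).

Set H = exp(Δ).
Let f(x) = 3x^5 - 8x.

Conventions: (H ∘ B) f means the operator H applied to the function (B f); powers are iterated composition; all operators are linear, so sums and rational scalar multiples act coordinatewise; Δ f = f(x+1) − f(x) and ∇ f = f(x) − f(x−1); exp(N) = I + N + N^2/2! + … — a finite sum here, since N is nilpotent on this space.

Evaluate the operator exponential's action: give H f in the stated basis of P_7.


order-1 term: 15x^4 + 30x^3 + 30x^2 + 15x - 5
order-2 term: 30x^3 + 90x^2 + 105x + 45
order-3 term: 30x^2 + 90x + 75
order-4 term: 15x + 30
order-5 term: 3
the series for exp(Δ) f terminates at order 5
exp(Δ) f = 3x^5 + 15x^4 + 60x^3 + 150x^2 + 217x + 148

the image equals g(x) = 3x^5 + 15x^4 + 60x^3 + 150x^2 + 217x + 148


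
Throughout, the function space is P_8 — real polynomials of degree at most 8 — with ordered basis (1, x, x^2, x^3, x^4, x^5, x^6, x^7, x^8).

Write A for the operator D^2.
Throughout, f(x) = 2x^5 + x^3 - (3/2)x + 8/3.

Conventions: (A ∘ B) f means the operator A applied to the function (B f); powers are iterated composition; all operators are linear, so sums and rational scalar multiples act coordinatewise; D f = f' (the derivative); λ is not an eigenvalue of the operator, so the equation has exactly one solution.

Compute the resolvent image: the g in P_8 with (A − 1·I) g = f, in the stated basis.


the image equals g(x) = -2x^5 - 41x^3 - (489/2)x - 8/3

write g with unknown coordinates in the stated basis and equate coefficients in (A − 1·I) g = f
solving from the highest basis element down gives g = -2x^5 - 41x^3 - (489/2)x - 8/3
check: A g = -40x^3 - 246x
so A g − 1·g = 2x^5 + x^3 - (3/2)x + 8/3 = f ✓


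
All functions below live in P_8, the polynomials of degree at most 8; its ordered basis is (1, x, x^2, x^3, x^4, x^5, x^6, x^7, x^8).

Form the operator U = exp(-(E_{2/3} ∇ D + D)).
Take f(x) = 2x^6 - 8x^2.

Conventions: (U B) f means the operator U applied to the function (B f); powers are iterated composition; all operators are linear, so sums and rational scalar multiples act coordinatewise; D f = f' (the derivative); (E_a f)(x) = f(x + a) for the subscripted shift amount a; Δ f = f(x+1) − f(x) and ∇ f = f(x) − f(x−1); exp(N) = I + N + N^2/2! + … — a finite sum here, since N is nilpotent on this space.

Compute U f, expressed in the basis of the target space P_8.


order-1 term: -12x^5 - 60x^4 - 40x^3 - 40x^2 + (44/9)x + 388/27
order-2 term: 30x^4 + 240x^3 + 480x^2 + 320x + 928/9
order-3 term: -40x^3 - 360x^2 - 840x - 520
order-4 term: 30x^2 + 240x + 400
order-5 term: -12x - 60
order-6 term: 2
the series for exp(-(E_{2/3} ∇ D + D)) f terminates at order 6
exp(-(E_{2/3} ∇ D + D)) f = 2x^6 - 12x^5 - 30x^4 + 160x^3 + 102x^2 - (2584/9)x - 1634/27

the image equals g(x) = 2x^6 - 12x^5 - 30x^4 + 160x^3 + 102x^2 - (2584/9)x - 1634/27


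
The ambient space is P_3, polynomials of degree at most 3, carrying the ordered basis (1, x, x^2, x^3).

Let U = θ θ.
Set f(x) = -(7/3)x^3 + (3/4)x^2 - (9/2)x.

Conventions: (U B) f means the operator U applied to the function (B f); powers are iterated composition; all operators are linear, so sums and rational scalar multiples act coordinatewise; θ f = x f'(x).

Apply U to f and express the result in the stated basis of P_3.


the result is g(x) = -21x^3 + 3x^2 - (9/2)x

θ f = -7x^3 + (3/2)x^2 - (9/2)x
θ θ f = -21x^3 + 3x^2 - (9/2)x


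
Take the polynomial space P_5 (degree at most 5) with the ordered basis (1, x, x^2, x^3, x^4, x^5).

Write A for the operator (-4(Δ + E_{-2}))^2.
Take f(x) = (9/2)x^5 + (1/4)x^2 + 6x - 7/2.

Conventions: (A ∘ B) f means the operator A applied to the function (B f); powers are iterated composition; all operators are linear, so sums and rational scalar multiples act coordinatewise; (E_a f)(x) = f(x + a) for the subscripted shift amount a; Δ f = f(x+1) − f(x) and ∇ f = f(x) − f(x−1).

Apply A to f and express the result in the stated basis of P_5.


g(x) = 72x^5 - 720x^4 + 8640x^3 - 31676x^2 + 86480x - 67304

Δ f = (45/2)x^4 + 45x^3 + 45x^2 + 23x + 43/4
E_{-2} f = (9/2)x^5 - 45x^4 + 180x^3 - (1439/4)x^2 + 365x - 317/2
(Δ + E_{-2}) f = (9/2)x^5 - (45/2)x^4 + 225x^3 - (1259/4)x^2 + 388x - 591/4
(-4(Δ + E_{-2})) f = -18x^5 + 90x^4 - 900x^3 + 1259x^2 - 1552x + 591
Δ (-4(Δ + E_{-2})) f = -90x^4 + 180x^3 - 2340x^2 + 88x - 1121
E_{-2} (-4(Δ + E_{-2})) f = -18x^5 + 270x^4 - 2340x^3 + 10259x^2 - 21708x + 17947
(Δ + E_{-2}) (-4(Δ + E_{-2})) f = -18x^5 + 180x^4 - 2160x^3 + 7919x^2 - 21620x + 16826
(-4(Δ + E_{-2})) (-4(Δ + E_{-2})) f = 72x^5 - 720x^4 + 8640x^3 - 31676x^2 + 86480x - 67304


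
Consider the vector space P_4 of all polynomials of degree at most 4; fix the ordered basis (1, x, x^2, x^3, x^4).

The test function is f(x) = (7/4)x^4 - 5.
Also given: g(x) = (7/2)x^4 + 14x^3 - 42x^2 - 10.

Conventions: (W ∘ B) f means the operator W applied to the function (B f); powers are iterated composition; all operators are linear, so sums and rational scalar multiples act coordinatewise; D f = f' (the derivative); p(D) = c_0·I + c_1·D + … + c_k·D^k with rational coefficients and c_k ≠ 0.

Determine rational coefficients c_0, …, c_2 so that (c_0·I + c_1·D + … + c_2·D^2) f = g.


c_0 = 2, c_1 = 2, c_2 = -2

D^0 f = (7/4)x^4 - 5
D^1 f = 7x^3
D^2 f = 21x^2
matching coefficients of g against c_0 f + c_1 Df + … from the top degree down determines the c_i
solution: c_0 = 2, c_1 = 2, c_2 = -2


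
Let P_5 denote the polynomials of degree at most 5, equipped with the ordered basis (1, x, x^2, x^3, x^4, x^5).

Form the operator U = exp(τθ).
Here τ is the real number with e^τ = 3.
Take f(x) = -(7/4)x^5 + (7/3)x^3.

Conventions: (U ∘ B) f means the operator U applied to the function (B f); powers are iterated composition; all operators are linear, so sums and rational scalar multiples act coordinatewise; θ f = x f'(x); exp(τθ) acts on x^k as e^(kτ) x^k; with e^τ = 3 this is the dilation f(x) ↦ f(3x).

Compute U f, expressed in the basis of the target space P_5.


the image equals g(x) = -(1701/4)x^5 + 63x^3

exp(τθ) x^k = e^(kτ) x^k; with e^τ = 3 this sends x^k to 3^k x^k
x^3 ↦ 27 x^3
x^5 ↦ 243 x^5
applying this coordinatewise to f: exp(τθ) f = -(1701/4)x^5 + 63x^3


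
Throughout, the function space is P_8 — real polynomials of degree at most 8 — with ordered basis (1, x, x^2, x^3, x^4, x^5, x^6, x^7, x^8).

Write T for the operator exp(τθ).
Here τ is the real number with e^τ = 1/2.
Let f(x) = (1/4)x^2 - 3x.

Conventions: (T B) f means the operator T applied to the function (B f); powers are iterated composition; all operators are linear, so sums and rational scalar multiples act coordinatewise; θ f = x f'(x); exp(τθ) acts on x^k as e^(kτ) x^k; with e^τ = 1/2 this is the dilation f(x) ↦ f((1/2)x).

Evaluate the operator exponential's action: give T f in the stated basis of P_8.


exp(τθ) x^k = e^(kτ) x^k; with e^τ = 1/2 this sends x^k to (1/2)^k x^k
x ↦ 1/2 x
x^2 ↦ 1/4 x^2
applying this coordinatewise to f: exp(τθ) f = (1/16)x^2 - (3/2)x

the result is g(x) = (1/16)x^2 - (3/2)x


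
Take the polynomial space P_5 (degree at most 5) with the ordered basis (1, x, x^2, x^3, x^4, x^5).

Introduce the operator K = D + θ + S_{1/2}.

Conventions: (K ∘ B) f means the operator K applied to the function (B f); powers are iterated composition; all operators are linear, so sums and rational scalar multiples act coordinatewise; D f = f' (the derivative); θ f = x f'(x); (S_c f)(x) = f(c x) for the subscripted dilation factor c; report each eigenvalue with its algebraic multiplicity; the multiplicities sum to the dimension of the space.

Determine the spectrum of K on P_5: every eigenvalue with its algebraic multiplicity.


λ = 1 (multiplicity 1), λ = 3/2 (multiplicity 1), λ = 9/4 (multiplicity 1), λ = 25/8 (multiplicity 1), λ = 65/16 (multiplicity 1), λ = 161/32 (multiplicity 1)

image of 1: 1
image of x: (3/2)x + 1
image of x^2: (9/4)x^2 + 2x
image of x^3: (25/8)x^3 + 3x^2
image of x^4: (65/16)x^4 + 4x^3
image of x^5: (161/32)x^5 + 5x^4
the matrix is upper triangular; its diagonal is (1, 3/2, 9/4, 25/8, 65/16, 161/32)
for a triangular matrix the eigenvalues are the diagonal entries, with algebraic multiplicity their repetition count


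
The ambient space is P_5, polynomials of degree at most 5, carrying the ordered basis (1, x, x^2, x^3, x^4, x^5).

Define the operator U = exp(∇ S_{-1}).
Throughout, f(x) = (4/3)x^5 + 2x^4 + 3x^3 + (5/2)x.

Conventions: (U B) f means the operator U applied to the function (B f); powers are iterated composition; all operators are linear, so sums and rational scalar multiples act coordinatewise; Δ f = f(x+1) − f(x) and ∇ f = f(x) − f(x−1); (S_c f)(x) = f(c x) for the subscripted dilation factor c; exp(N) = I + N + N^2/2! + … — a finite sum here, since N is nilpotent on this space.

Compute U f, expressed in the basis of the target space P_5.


order-1 term: -(20/3)x^4 + (64/3)x^3 - (103/3)x^2 + (71/3)x - 53/6
order-2 term: -(40/3)x^3 - 12x^2 - (47/3)x - 2
order-3 term: (40/3)x^2 - (64/3)x + 41/3
order-4 term: (20/3)x + 2
order-5 term: -4/3
the series for exp(∇ S_{-1}) f terminates at order 5
exp(∇ S_{-1}) f = (4/3)x^5 - (14/3)x^4 + 11x^3 - 33x^2 - (25/6)x + 7/2

g(x) = (4/3)x^5 - (14/3)x^4 + 11x^3 - 33x^2 - (25/6)x + 7/2


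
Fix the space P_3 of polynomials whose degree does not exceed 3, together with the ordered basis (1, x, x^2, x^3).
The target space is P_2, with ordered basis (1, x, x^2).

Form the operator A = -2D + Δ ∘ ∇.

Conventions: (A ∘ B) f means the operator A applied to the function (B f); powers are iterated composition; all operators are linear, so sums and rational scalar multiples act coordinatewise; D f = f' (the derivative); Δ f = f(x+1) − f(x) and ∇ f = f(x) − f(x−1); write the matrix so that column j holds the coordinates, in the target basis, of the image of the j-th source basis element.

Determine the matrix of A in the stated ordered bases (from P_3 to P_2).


the matrix is [[0, -2, 2, 0]; [0, 0, -4, 6]; [0, 0, 0, -6]] (rows listed top to bottom)

image of 1: 0
image of x: -2
image of x^2: -4x + 2
image of x^3: -6x^2 + 6x
each image's coordinates form column j of the matrix


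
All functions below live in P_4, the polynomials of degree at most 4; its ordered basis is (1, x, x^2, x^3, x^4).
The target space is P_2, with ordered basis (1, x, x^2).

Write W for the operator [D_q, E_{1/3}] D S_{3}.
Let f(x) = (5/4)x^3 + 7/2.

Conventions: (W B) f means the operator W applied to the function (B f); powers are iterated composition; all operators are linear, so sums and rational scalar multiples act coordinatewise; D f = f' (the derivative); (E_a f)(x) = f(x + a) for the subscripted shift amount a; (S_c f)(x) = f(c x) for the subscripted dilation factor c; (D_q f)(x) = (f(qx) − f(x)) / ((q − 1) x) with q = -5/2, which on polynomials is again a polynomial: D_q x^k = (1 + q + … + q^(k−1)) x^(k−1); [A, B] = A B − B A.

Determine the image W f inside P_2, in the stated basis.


S_{3} f = (135/4)x^3 + 7/2
D S_{3} f = (405/4)x^2
E_{1/3} D S_{3} f = (405/4)x^2 + (135/2)x + 45/4
D_q E_{1/3} D S_{3} f = -(1215/8)x + 135/2
D_q D S_{3} f = -(1215/8)x
E_{1/3} D_q D S_{3} f = -(1215/8)x - 405/8
[D_q, E_{1/3}] D S_{3} f = 945/8

g(x) = 945/8


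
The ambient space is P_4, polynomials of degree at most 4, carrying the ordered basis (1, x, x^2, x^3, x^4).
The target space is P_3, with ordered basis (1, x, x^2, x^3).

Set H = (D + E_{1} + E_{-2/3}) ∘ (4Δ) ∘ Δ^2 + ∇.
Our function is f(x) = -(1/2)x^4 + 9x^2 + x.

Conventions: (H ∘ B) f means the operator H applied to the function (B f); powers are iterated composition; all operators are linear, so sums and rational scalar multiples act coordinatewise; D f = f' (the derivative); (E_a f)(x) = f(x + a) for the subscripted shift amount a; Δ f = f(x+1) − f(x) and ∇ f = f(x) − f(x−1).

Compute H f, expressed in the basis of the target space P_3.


Δ f = -2x^3 - 3x^2 + 16x + 19/2
Δ Δ f = -6x^2 - 12x + 11
Δ Δ^2 f = -12x - 18
(4Δ) Δ^2 f = -48x - 72
D (4Δ) Δ^2 f = -48
E_{1} (4Δ) Δ^2 f = -48x - 120
E_{-2/3} (4Δ) Δ^2 f = -48x - 40
(D + E_{1} + E_{-2/3}) (4Δ) Δ^2 f = -96x - 208
∇ f = -2x^3 + 3x^2 + 16x - 15/2
((D + E_{1} + E_{-2/3}) ∘ (4Δ) ∘ Δ^2 + ∇) f = -2x^3 + 3x^2 - 80x - 431/2

the result is g(x) = -2x^3 + 3x^2 - 80x - 431/2


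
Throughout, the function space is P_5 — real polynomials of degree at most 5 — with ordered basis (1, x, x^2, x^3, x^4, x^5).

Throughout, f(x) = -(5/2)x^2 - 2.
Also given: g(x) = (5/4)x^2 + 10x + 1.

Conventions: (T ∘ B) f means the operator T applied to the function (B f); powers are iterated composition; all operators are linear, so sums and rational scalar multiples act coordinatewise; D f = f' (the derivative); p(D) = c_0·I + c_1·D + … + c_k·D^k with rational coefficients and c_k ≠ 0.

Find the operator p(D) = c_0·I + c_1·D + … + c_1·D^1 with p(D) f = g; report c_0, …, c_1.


D^0 f = -(5/2)x^2 - 2
D^1 f = -5x
matching coefficients of g against c_0 f + c_1 Df + … from the top degree down determines the c_i
solution: c_0 = -1/2, c_1 = -2

c_0 = -1/2, c_1 = -2


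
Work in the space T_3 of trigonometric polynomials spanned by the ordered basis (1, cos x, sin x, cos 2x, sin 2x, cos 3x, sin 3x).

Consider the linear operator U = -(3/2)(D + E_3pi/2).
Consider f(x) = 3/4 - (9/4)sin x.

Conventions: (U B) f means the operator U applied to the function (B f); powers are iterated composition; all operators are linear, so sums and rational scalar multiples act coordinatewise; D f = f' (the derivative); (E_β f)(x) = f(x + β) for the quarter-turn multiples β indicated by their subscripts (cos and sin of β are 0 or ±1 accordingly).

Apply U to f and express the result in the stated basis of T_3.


the image equals g(x) = -9/8

D f = -(9/4)cos x
E_3pi/2 f = 3/4 + (9/4)cos x
(D + E_3pi/2) f = 3/4
(-(3/2)(D + E_3pi/2)) f = -9/8


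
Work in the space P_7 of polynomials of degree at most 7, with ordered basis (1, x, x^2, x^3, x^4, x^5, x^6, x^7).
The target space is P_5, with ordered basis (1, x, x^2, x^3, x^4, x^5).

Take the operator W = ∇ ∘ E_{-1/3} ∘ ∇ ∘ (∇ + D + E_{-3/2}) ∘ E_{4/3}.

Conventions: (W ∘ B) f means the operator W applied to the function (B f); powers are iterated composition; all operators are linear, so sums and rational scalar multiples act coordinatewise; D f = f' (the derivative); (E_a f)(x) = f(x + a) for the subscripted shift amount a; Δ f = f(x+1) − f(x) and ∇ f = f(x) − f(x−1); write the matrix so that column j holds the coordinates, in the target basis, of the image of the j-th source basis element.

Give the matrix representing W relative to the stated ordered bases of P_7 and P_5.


image of 1: 0
image of x: 0
image of x^2: 2
image of x^3: 6x + 3
image of x^4: 12x^2 + 12x + 17
image of x^5: 20x^3 + 30x^2 + 85x - 85/2
image of x^6: 30x^4 + 60x^3 + 255x^2 - 255x + 1291/8
image of x^7: 42x^5 + 105x^4 + 595x^3 - (1785/2)x^2 + (9037/8)x - 6979/16
each image's coordinates form column j of the matrix

the matrix is [[0, 0, 2, 3, 17, -85/2, 1291/8, -6979/16]; [0, 0, 0, 6, 12, 85, -255, 9037/8]; [0, 0, 0, 0, 12, 30, 255, -1785/2]; [0, 0, 0, 0, 0, 20, 60, 595]; [0, 0, 0, 0, 0, 0, 30, 105]; [0, 0, 0, 0, 0, 0, 0, 42]] (rows listed top to bottom)


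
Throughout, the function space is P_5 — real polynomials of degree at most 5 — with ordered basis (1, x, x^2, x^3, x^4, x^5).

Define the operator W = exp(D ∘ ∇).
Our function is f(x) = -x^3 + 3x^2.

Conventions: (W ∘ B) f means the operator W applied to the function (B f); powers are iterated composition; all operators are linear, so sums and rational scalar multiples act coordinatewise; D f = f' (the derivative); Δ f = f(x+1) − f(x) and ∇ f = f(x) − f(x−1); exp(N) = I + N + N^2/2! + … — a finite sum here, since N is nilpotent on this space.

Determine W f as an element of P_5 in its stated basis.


the result is g(x) = -x^3 + 3x^2 - 6x + 9

order-1 term: -6x + 9
the series for exp(D ∘ ∇) f terminates at order 1
exp(D ∘ ∇) f = -x^3 + 3x^2 - 6x + 9


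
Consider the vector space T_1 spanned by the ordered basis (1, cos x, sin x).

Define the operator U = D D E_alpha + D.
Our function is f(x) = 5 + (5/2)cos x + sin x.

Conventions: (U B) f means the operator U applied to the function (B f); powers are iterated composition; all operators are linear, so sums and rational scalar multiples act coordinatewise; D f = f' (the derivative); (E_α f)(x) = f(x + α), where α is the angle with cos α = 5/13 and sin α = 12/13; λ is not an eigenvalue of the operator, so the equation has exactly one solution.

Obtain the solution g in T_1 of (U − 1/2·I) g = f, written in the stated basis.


g(x) = -10 - (119/41)cos x - (36/41)sin x

write g with unknown coordinates in the stated basis and equate coefficients in (U − 1/2·I) g = f
solving from the highest basis element down gives g = -10 - (119/41)cos x - (36/41)sin x
check: U g = (43/41)cos x + (23/41)sin x
so U g − 1/2·g = 5 + (5/2)cos x + sin x = f ✓


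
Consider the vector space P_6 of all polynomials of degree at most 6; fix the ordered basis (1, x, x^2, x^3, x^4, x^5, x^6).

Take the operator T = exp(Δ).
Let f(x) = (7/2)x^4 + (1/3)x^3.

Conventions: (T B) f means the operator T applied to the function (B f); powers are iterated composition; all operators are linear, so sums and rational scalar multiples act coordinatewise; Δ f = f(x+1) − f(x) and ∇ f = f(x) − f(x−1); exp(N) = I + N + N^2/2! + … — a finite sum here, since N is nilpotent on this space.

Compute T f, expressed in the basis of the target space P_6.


g(x) = (7/2)x^4 + (43/3)x^3 + 43x^2 + 72x + 325/6

order-1 term: 14x^3 + 22x^2 + 15x + 23/6
order-2 term: 21x^2 + 43x + 51/2
order-3 term: 14x + 64/3
order-4 term: 7/2
the series for exp(Δ) f terminates at order 4
exp(Δ) f = (7/2)x^4 + (43/3)x^3 + 43x^2 + 72x + 325/6


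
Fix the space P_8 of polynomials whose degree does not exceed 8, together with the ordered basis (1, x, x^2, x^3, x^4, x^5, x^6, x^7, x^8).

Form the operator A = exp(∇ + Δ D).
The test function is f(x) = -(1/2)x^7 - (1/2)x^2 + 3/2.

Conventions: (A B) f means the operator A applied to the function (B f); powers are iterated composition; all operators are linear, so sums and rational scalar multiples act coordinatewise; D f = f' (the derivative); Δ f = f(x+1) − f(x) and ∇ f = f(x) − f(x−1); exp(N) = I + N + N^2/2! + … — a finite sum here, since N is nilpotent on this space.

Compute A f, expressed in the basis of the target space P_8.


order-1 term: -(7/2)x^6 - (21/2)x^5 - 70x^4 - (105/2)x^3 - 63x^2 - (37/2)x - 9/2
order-2 term: -(21/2)x^5 - (105/2)x^4 - (665/2)x^3 - (1155/2)x^2 - (1687/2)x - 291
order-3 term: -(35/2)x^4 - 105x^3 - (1155/2)x^2 - 1050x - 1981/2
order-4 term: -(35/2)x^3 - 105x^2 - (875/2)x - 525
order-5 term: -(21/2)x^2 - (105/2)x - 245/2
order-6 term: -(7/2)x - 21/2
order-7 term: -1/2
the series for exp(∇ + Δ D) f terminates at order 7
exp(∇ + Δ D) f = -(1/2)x^7 - (7/2)x^6 - 21x^5 - 140x^4 - (1015/2)x^3 - 1334x^2 - (4811/2)x - 1943

the image equals g(x) = -(1/2)x^7 - (7/2)x^6 - 21x^5 - 140x^4 - (1015/2)x^3 - 1334x^2 - (4811/2)x - 1943


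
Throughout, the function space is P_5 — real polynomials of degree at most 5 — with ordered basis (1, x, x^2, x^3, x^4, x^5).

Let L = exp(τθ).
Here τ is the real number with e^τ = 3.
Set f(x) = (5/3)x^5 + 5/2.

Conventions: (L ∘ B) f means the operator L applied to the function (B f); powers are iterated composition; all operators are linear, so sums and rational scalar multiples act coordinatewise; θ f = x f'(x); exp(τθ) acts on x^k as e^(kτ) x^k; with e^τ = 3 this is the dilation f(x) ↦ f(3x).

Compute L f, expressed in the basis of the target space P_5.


the result is g(x) = 405x^5 + 5/2

exp(τθ) x^k = e^(kτ) x^k; with e^τ = 3 this sends x^k to 3^k x^k
x^5 ↦ 243 x^5
applying this coordinatewise to f: exp(τθ) f = 405x^5 + 5/2


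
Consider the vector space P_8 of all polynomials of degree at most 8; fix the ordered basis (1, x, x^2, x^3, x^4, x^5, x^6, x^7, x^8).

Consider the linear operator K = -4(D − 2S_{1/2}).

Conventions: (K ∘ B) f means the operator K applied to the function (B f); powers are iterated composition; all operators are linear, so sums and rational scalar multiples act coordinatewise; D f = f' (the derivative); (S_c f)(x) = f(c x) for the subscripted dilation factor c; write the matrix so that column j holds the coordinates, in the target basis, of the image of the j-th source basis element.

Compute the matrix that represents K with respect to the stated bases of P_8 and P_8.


image of 1: 8
image of x: 4x - 4
image of x^2: 2x^2 - 8x
image of x^3: x^3 - 12x^2
image of x^4: (1/2)x^4 - 16x^3
image of x^5: (1/4)x^5 - 20x^4
image of x^6: (1/8)x^6 - 24x^5
image of x^7: (1/16)x^7 - 28x^6
image of x^8: (1/32)x^8 - 32x^7
each image's coordinates form column j of the matrix

the matrix is [[8, -4, 0, 0, 0, 0, 0, 0, 0]; [0, 4, -8, 0, 0, 0, 0, 0, 0]; [0, 0, 2, -12, 0, 0, 0, 0, 0]; [0, 0, 0, 1, -16, 0, 0, 0, 0]; [0, 0, 0, 0, 1/2, -20, 0, 0, 0]; [0, 0, 0, 0, 0, 1/4, -24, 0, 0]; [0, 0, 0, 0, 0, 0, 1/8, -28, 0]; [0, 0, 0, 0, 0, 0, 0, 1/16, -32]; [0, 0, 0, 0, 0, 0, 0, 0, 1/32]] (rows listed top to bottom)


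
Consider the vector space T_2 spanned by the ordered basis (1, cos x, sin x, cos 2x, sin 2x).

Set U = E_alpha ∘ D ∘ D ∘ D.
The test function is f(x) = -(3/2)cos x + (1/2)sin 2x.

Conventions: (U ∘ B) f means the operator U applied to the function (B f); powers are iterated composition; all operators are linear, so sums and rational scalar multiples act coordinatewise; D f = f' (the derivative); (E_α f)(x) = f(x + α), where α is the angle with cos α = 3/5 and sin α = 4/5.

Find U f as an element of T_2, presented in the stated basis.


the result is g(x) = -(6/5)cos x - (9/10)sin x + (28/25)cos 2x + (96/25)sin 2x

D f = (3/2)sin x + cos 2x
D D f = (3/2)cos x - 2sin 2x
D D D f = -(3/2)sin x - 4cos 2x
E_alpha (D ∘ D) D f = -(6/5)cos x - (9/10)sin x + (28/25)cos 2x + (96/25)sin 2x


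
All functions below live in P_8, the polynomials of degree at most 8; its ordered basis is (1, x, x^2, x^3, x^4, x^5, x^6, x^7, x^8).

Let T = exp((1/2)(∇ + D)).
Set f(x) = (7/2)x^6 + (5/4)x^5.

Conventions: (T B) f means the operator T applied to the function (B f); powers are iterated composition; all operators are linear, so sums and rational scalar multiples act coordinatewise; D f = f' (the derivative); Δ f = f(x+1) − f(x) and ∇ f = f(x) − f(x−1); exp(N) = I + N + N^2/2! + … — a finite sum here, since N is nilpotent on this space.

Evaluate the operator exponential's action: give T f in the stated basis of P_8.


order-1 term: 21x^5 - 20x^4 + (115/4)x^3 - 20x^2 + (59/8)x - 9/8
order-2 term: (105/2)x^4 - (185/2)x^3 + (1005/8)x^2 - (1405/16)x + 209/8
order-3 term: 70x^3 - 145x^2 + 165x - 595/8
order-4 term: (105/2)x^2 - (395/4)x + 545/8
order-5 term: 21x - 25
order-6 term: 7/2
the series for exp((1/2)(∇ + D)) f terminates at order 6
exp((1/2)(∇ + D)) f = (7/2)x^6 + (89/4)x^5 + (65/2)x^4 + (25/4)x^3 + (105/8)x^2 + (109/16)x - 11/4

g(x) = (7/2)x^6 + (89/4)x^5 + (65/2)x^4 + (25/4)x^3 + (105/8)x^2 + (109/16)x - 11/4


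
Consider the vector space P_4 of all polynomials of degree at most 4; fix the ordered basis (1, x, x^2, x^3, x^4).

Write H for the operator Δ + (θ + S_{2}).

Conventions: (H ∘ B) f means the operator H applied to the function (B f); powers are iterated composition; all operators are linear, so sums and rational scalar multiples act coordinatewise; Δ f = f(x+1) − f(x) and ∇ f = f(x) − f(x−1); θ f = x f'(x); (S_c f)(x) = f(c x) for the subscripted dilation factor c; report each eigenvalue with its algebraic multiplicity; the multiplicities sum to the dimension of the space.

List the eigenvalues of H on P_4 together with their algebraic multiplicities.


image of 1: 1
image of x: 3x + 1
image of x^2: 6x^2 + 2x + 1
image of x^3: 11x^3 + 3x^2 + 3x + 1
image of x^4: 20x^4 + 4x^3 + 6x^2 + 4x + 1
the matrix is upper triangular; its diagonal is (1, 3, 6, 11, 20)
for a triangular matrix the eigenvalues are the diagonal entries, with algebraic multiplicity their repetition count

λ = 1 (multiplicity 1), λ = 3 (multiplicity 1), λ = 6 (multiplicity 1), λ = 11 (multiplicity 1), λ = 20 (multiplicity 1)


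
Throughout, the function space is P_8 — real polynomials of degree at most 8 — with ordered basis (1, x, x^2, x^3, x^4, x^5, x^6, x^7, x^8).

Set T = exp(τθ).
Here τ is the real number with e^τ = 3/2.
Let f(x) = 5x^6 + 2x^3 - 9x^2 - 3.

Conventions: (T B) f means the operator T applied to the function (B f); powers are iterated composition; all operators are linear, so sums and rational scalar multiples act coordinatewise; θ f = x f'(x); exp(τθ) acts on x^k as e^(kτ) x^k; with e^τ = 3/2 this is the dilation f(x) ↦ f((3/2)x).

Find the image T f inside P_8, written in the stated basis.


the image equals g(x) = (3645/64)x^6 + (27/4)x^3 - (81/4)x^2 - 3

exp(τθ) x^k = e^(kτ) x^k; with e^τ = 3/2 this sends x^k to (3/2)^k x^k
x^2 ↦ 9/4 x^2
x^3 ↦ 27/8 x^3
x^6 ↦ 729/64 x^6
applying this coordinatewise to f: exp(τθ) f = (3645/64)x^6 + (27/4)x^3 - (81/4)x^2 - 3


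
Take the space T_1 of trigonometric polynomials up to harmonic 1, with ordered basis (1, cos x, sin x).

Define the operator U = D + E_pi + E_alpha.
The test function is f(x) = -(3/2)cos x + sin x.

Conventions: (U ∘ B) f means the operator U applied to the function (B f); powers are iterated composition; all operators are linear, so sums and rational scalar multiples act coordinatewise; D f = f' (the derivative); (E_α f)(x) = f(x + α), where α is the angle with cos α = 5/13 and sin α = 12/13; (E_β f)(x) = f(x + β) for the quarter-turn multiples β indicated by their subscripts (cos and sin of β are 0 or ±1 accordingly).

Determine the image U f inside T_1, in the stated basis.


D f = cos x + (3/2)sin x
E_pi f = (3/2)cos x - sin x
E_alpha f = (9/26)cos x + (23/13)sin x
(D + E_pi + E_alpha) f = (37/13)cos x + (59/26)sin x

g(x) = (37/13)cos x + (59/26)sin x


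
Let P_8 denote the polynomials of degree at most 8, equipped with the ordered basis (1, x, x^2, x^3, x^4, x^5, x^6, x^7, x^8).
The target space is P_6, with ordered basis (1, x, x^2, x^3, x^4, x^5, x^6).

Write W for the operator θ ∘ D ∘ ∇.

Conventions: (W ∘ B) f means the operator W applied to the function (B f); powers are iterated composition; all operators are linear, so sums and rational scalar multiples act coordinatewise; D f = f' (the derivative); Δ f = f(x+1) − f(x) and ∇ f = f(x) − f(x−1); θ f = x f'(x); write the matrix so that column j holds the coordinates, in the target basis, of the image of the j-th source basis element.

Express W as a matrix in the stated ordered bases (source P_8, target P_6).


image of 1: 0
image of x: 0
image of x^2: 0
image of x^3: 6x
image of x^4: 24x^2 - 12x
image of x^5: 60x^3 - 60x^2 + 20x
image of x^6: 120x^4 - 180x^3 + 120x^2 - 30x
image of x^7: 210x^5 - 420x^4 + 420x^3 - 210x^2 + 42x
image of x^8: 336x^6 - 840x^5 + 1120x^4 - 840x^3 + 336x^2 - 56x
each image's coordinates form column j of the matrix

the matrix is [[0, 0, 0, 0, 0, 0, 0, 0, 0]; [0, 0, 0, 6, -12, 20, -30, 42, -56]; [0, 0, 0, 0, 24, -60, 120, -210, 336]; [0, 0, 0, 0, 0, 60, -180, 420, -840]; [0, 0, 0, 0, 0, 0, 120, -420, 1120]; [0, 0, 0, 0, 0, 0, 0, 210, -840]; [0, 0, 0, 0, 0, 0, 0, 0, 336]] (rows listed top to bottom)


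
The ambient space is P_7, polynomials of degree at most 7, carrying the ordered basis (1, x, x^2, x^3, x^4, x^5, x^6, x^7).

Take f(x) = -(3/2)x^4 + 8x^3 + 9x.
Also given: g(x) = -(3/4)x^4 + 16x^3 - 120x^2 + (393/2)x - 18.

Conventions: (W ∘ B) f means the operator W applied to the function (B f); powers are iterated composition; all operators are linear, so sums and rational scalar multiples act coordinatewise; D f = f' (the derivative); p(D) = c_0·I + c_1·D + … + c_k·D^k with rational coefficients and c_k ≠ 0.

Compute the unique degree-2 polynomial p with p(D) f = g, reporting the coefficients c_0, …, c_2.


D^0 f = -(3/2)x^4 + 8x^3 + 9x
D^1 f = -6x^3 + 24x^2 + 9
D^2 f = -18x^2 + 48x
matching coefficients of g against c_0 f + c_1 Df + … from the top degree down determines the c_i
solution: c_0 = 1/2, c_1 = -2, c_2 = 4

c_0 = 1/2, c_1 = -2, c_2 = 4


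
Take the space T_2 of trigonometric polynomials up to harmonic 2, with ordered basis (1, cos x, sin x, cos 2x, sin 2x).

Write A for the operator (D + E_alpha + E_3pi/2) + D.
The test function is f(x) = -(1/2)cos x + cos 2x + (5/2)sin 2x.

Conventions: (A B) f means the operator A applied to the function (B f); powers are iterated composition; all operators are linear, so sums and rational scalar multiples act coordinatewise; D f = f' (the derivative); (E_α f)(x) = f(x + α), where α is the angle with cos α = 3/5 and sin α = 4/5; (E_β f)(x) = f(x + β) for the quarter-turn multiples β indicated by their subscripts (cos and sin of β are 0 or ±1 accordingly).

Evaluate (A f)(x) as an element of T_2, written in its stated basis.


g(x) = -(3/10)cos x + (9/10)sin x + (278/25)cos 2x - (204/25)sin 2x

D f = (1/2)sin x + 5cos 2x - 2sin 2x
E_alpha f = -(3/10)cos x + (2/5)sin x + (53/25)cos 2x - (83/50)sin 2x
E_3pi/2 f = -(1/2)sin x - cos 2x - (5/2)sin 2x
(D + E_alpha + E_3pi/2) f = -(3/10)cos x + (2/5)sin x + (153/25)cos 2x - (154/25)sin 2x
D f = (1/2)sin x + 5cos 2x - 2sin 2x
((D + E_alpha + E_3pi/2) + D) f = -(3/10)cos x + (9/10)sin x + (278/25)cos 2x - (204/25)sin 2x


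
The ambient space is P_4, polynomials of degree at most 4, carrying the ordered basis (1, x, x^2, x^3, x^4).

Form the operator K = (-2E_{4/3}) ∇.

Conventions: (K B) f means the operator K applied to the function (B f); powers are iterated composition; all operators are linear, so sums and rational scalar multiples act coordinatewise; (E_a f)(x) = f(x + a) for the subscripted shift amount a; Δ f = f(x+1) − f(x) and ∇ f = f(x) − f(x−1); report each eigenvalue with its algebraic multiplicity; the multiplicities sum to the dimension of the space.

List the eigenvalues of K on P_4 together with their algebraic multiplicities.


λ = 0 (multiplicity 5)

image of 1: 0
image of x: -2
image of x^2: -4x - 10/3
image of x^3: -6x^2 - 10x - 14/3
image of x^4: -8x^3 - 20x^2 - (56/3)x - 170/27
the matrix is upper triangular; its diagonal is (0, 0, 0, 0, 0)
for a triangular matrix the eigenvalues are the diagonal entries, with algebraic multiplicity their repetition count


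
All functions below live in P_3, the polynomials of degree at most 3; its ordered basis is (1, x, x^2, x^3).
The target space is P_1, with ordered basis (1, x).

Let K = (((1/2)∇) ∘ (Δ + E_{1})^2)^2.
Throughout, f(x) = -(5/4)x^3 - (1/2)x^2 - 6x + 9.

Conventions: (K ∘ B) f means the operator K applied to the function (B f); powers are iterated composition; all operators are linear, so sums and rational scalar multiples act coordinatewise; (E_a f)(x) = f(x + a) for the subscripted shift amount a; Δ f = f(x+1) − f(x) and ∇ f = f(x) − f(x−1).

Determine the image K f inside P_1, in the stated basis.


Δ f = -(15/4)x^2 - (19/4)x - 31/4
E_{1} f = -(5/4)x^3 - (17/4)x^2 - (43/4)x + 5/4
(Δ + E_{1}) f = -(5/4)x^3 - 8x^2 - (31/2)x - 13/2
Δ (Δ + E_{1}) f = -(15/4)x^2 - (79/4)x - 99/4
E_{1} (Δ + E_{1}) f = -(5/4)x^3 - (47/4)x^2 - (141/4)x - 125/4
(Δ + E_{1}) (Δ + E_{1}) f = -(5/4)x^3 - (31/2)x^2 - 55x - 56
∇ (Δ + E_{1})^2 f = -(15/4)x^2 - (109/4)x - 163/4
((1/2)∇) (Δ + E_{1})^2 f = -(15/8)x^2 - (109/8)x - 163/8
Δ (((1/2)∇) ∘ (Δ + E_{1})^2) f = -(15/4)x - 31/2
E_{1} (((1/2)∇) ∘ (Δ + E_{1})^2) f = -(15/8)x^2 - (139/8)x - 287/8
(Δ + E_{1}) (((1/2)∇) ∘ (Δ + E_{1})^2) f = -(15/8)x^2 - (169/8)x - 411/8
Δ (Δ + E_{1}) (((1/2)∇) ∘ (Δ + E_{1})^2) f = -(15/4)x - 23
E_{1} (Δ + E_{1}) (((1/2)∇) ∘ (Δ + E_{1})^2) f = -(15/8)x^2 - (199/8)x - 595/8
(Δ + E_{1}) (Δ + E_{1}) (((1/2)∇) ∘ (Δ + E_{1})^2) f = -(15/8)x^2 - (229/8)x - 779/8
∇ (Δ + E_{1})^2 (((1/2)∇) ∘ (Δ + E_{1})^2) f = -(15/4)x - 107/4
((1/2)∇) (Δ + E_{1})^2 (((1/2)∇) ∘ (Δ + E_{1})^2) f = -(15/8)x - 107/8

the image equals g(x) = -(15/8)x - 107/8


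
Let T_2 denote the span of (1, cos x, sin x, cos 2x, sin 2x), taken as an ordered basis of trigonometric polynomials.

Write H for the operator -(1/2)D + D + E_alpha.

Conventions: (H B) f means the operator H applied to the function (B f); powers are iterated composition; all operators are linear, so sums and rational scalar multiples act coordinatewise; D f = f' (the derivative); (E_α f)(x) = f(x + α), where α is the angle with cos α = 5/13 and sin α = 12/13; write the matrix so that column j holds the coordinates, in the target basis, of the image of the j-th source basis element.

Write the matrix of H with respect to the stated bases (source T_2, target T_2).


the matrix is [[1, 0, 0, 0, 0]; [0, 5/13, 37/26, 0, 0]; [0, -37/26, 5/13, 0, 0]; [0, 0, 0, -119/169, 289/169]; [0, 0, 0, -289/169, -119/169]] (rows listed top to bottom)

image of 1: 1
image of cos x: (5/13)cos x - (37/26)sin x
image of sin x: (37/26)cos x + (5/13)sin x
image of cos 2x: -(119/169)cos 2x - (289/169)sin 2x
image of sin 2x: (289/169)cos 2x - (119/169)sin 2x
each image's coordinates form column j of the matrix


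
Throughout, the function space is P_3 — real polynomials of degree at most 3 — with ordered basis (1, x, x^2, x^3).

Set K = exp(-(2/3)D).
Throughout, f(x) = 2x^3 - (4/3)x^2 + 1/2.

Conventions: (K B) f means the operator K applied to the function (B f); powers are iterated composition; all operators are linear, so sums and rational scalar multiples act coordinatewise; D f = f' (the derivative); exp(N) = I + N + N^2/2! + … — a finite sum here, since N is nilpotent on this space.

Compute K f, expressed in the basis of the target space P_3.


g(x) = 2x^3 - (16/3)x^2 + (40/9)x - 37/54

order-1 term: -4x^2 + (16/9)x
order-2 term: (8/3)x - 16/27
order-3 term: -16/27
the series for exp(-(2/3)D) f terminates at order 3
exp(-(2/3)D) f = 2x^3 - (16/3)x^2 + (40/9)x - 37/54


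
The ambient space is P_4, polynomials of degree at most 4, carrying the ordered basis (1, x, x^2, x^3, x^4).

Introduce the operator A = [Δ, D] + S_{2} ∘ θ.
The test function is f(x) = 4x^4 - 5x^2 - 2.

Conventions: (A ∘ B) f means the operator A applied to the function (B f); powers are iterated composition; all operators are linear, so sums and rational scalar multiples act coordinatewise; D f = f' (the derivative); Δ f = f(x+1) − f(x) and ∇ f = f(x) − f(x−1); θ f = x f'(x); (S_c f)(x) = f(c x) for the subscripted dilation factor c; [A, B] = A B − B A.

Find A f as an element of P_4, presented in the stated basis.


D f = 16x^3 - 10x
Δ D f = 48x^2 + 48x + 6
Δ f = 16x^3 + 24x^2 + 6x - 1
D Δ f = 48x^2 + 48x + 6
[Δ, D] f = 0
θ f = 16x^4 - 10x^2
S_{2} θ f = 256x^4 - 40x^2
([Δ, D] + S_{2} ∘ θ) f = 256x^4 - 40x^2

g(x) = 256x^4 - 40x^2


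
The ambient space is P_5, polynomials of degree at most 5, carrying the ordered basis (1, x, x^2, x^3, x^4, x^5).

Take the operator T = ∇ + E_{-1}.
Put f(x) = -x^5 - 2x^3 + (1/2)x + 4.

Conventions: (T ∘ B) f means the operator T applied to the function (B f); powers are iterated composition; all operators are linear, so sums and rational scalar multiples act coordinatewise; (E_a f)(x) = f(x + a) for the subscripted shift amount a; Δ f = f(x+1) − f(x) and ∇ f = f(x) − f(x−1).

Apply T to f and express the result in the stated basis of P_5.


the image equals g(x) = -x^5 - 2x^3 + (1/2)x + 4

∇ f = -5x^4 + 10x^3 - 16x^2 + 11x - 5/2
E_{-1} f = -x^5 + 5x^4 - 12x^3 + 16x^2 - (21/2)x + 13/2
(∇ + E_{-1}) f = -x^5 - 2x^3 + (1/2)x + 4
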